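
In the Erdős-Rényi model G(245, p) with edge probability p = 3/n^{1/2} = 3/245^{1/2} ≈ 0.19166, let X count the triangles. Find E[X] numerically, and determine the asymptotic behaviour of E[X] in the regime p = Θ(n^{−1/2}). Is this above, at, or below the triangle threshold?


Number of potential triangles: C(245, 3) = 2421090.
Each occurs with probability p³ ≈ (0.19166)³ ≈ 7.0406805e-03.
By linearity: E[X] = C(245, 3)·p³ ≈ 2421090 · 7.0406805e-03 ≈ 17046.12118.
Since α = 1/2 < 1, p = c/n^{1/2} ≫ 1/n is above the triangle threshold p ~ 1/n. Asymptotically E[X] ~ (c³/6)·n^{3(1−α)} = (3³/6)·n^{1.5} → ∞; triangles are abundant w.h.p.

E[X] ≈ 17046.12118; in regime p = Θ(1/n^{1/2}) E[X] diverges (above the triangle threshold p ~ 1/n).


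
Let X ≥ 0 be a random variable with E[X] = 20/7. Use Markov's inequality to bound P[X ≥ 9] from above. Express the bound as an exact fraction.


μ = E[X] = 20/7, a = 9.
Markov: P[X ≥ 9] ≤ μ/a = (20/7)/9 = 20/63.
Numerically: ≈ 0.317460.
(Since a = 9 > μ = 2.857143, the bound 20/63 is < 1 and informative.)

P[X ≥ 9] ≤ 20/63 ≈ 0.317460.


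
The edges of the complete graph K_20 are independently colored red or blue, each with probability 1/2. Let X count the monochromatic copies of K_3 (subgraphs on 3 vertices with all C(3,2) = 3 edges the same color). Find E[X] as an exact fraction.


Let X = Σ_S X_S over the C(20, 3) = 1140 subsets S of size 3, where X_S = 1 if the K_3 on S is monochromatic.
For a fixed S, the K_3 on S has C(3, 2) = 3 edges. P[all 3 edges red] = (1/2)^3, and likewise for blue, so P[monochromatic] = 2·(1/2)^3 = 2^{1 − 3} = 1/4.
Summing: E[X] = C(20, 3) · 2^{1 − 3} = 1140 · 1/4 = 285.
Numerically: E[X] ≈ 285.0000.

E[X] = C(20,3)·2^(1−C(3,2)) = 285 ≈ 285.0000.


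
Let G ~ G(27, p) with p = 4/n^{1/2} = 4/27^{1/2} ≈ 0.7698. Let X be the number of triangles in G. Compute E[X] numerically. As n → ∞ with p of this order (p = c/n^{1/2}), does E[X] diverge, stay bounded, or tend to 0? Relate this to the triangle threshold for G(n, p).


Number of potential triangles: C(27, 3) = 2925.
Each occurs with probability p³ ≈ (0.7698)³ ≈ 4.56177990e-01.
By linearity: E[X] = C(27, 3)·p³ ≈ 2925 · 4.56177990e-01 ≈ 1334.320622.
Since α = 1/2 < 1, p = c/n^{1/2} ≫ 1/n is above the triangle threshold p ~ 1/n. Asymptotically E[X] ~ (c³/6)·n^{3(1−α)} = (4³/6)·n^{1.5} → ∞; triangles are abundant w.h.p.

E[X] ≈ 1334.320622; in regime p = Θ(1/n^{1/2}) E[X] diverges (above the triangle threshold p ~ 1/n).


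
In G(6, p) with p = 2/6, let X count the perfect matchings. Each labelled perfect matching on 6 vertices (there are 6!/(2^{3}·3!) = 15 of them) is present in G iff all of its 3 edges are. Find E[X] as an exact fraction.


K_6 has 6!/(2^{3}·3!) = 15 labelled perfect matchings.
For each such perfect matching H, let X_H = 1 if all 3 edges of H are present in G. Then P[X_H = 1] = p^{3} = (1/3)^{3} = 1/27.
By linearity: E[X] = Σ_H E[X_H] = 15 · p^{3} = 15 · 1/27 = 5/9.
Numerically: E[X] ≈ 0.55556.

E[X] = 15 · (1/3)^{3} = 5/9 ≈ 0.55556.


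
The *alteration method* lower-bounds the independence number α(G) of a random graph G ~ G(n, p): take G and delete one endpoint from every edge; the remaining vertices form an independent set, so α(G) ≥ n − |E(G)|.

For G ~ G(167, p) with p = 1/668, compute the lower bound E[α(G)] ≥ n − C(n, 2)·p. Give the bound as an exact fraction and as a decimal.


E[|E(G)|] = C(167, 2)·p = 13861 · (1/668) = 83/4.
E[α(G)] ≥ n − E[|E(G)|] = 167 − 83/4 = 585/4.
Numerically: ≈ 146.25000.
(This is only a lower bound; the true E[α(G)] may be larger.)

E[α(G)] ≥ 585/4 ≈ 146.25000.


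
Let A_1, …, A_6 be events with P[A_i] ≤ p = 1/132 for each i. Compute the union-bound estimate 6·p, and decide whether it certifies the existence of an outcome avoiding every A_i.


Union bound: P[∪_{i=1}^{6} A_i] ≤ Σ_i P[A_i] ≤ 6·p = 6·(1/132) = 1/22.
Numerically: 1/22 ≈ 0.0455.
Is 1/22 < 1? YES.
Since P[∪ A_i] ≤ 1/22 < 1, the complement has P[∩ A_i^c] ≥ 1 − 1/22 = 21/22 > 0, so some outcome avoids every A_i.

6·p = 1/22 ≈ 0.0455; existence CERTIFIED by the union bound.


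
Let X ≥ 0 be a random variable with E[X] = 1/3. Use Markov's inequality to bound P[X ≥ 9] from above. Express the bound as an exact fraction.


μ = E[X] = 1/3, a = 9.
Markov: P[X ≥ 9] ≤ μ/a = (1/3)/9 = 1/27.
Numerically: ≈ 0.037.
(Since a = 9 > μ = 0.333, the bound 1/27 is < 1 and informative.)

P[X ≥ 9] ≤ 1/27 ≈ 0.037.


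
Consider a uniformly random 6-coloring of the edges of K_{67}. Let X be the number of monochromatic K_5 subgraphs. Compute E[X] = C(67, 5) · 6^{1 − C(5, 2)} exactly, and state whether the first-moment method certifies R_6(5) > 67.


E[X] = C(67, 5) · 6^{1 − 10} = 9657648 · 6^{−9} = 9657648/10077696.
As a reduced fraction: E[X] = 67067/69984 ≈ 0.958319.
Is E[X] < 1? YES.
Since E[X] < 1, there exists a 6-coloring of K_{67} with no monochromatic K_5; hence R_6(5) > 67.

E[X] = 67067/69984 ≈ 0.958319; E[X] < 1, so R_6(5) > 67.


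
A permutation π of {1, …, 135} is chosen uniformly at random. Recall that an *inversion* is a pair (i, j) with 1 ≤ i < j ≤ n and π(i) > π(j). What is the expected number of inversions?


Write X = Σ X_I over the C(135, 2) = 9045 pairs i < j, with X_I the indicator of one inversion.
There are 9045 indicators.
For each fixed pair i < j, the values π(i) and π(j) are two distinct elements of {1, …, 135} in uniformly random order; by symmetry P[π(i) > π(j)] = 1/2.
By linearity: E[X] = 9045 · (1/2) = C(135, 2) · (1/2) = 9045/2 = 9045/2 ≈ 4522.500000.

E[X] = 9045/2 = 4522.500000.


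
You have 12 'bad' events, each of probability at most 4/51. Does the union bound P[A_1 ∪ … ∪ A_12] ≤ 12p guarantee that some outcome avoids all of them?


Union bound: P[∪_{i=1}^{12} A_i] ≤ Σ_i P[A_i] ≤ 12·p = 12·(4/51) = 16/17.
Numerically: 16/17 ≈ 0.941.
Is 16/17 < 1? YES.
Since P[∪ A_i] ≤ 16/17 < 1, the complement has P[∩ A_i^c] ≥ 1 − 16/17 = 1/17 > 0, so some outcome avoids every A_i.

12·p = 16/17 ≈ 0.941; existence CERTIFIED by the union bound.


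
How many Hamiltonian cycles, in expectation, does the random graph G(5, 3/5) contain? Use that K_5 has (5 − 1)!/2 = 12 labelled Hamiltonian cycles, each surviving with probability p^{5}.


K_5 has (5 − 1)!/2 = 12 labelled Hamiltonian cycles.
For each such Hamiltonian cycle H, let X_H = 1 if all 5 edges of H are present in G. Then P[X_H = 1] = p^{5} = (3/5)^{5} = 243/3125.
By linearity of expectation: E[X] = Σ_H E[X_H] = 12 · p^{5} = 12 · 243/3125 = 2916/3125.
Numerically: E[X] ≈ 0.93312.

E[X] = 12 · (3/5)^{5} = 2916/3125 ≈ 0.93312.


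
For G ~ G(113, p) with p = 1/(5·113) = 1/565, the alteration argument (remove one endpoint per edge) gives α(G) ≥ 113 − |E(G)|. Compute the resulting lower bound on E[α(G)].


E[|E(G)|] = C(113, 2)·p = 6328 · (1/565) = 56/5.
E[α(G)] ≥ n − E[|E(G)|] = 113 − 56/5 = 509/5.
Numerically: ≈ 101.800000.
(This is only a lower bound; the true E[α(G)] may be larger.)

E[α(G)] ≥ 509/5 ≈ 101.800000.


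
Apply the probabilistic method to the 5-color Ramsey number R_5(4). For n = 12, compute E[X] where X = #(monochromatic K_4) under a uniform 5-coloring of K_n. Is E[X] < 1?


E[X] = C(12, 4) · 5^{1 − 6} = 495 · 5^{−5} = 495/3125.
As a reduced fraction: E[X] = 99/625 ≈ 0.158.
Is E[X] < 1? YES.
Since E[X] < 1, there exists a 5-coloring of K_{12} with no monochromatic K_4; hence R_5(4) > 12.

E[X] = 99/625 ≈ 0.158; E[X] < 1, so R_5(4) > 12.


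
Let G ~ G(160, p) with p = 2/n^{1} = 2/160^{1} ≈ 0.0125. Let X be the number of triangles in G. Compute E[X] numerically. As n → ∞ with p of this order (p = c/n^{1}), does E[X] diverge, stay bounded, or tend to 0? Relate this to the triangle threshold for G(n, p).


Number of potential triangles: C(160, 3) = 669920.
Each occurs with probability p³ ≈ (0.0125)³ ≈ 1.95313e-06.
By linearity: E[X] = C(160, 3)·p³ ≈ 669920 · 1.95313e-06 ≈ 1.308.
Here α = 1, so p = 2/n is exactly at the triangle threshold p ~ 1/n. Asymptotically E[X] → c³/6 = 2³/6 = 4/3 ≈ 1.333, a bounded constant. In this regime the triangle count is asymptotically Poisson(c³/6).

E[X] ≈ 1.308; in regime p = Θ(1/n^{1}) E[X] stays bounded (at the triangle threshold p ~ 1/n).


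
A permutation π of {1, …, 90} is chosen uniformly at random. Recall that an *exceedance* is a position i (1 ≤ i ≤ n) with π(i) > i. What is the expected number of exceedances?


Write X = Σ_{i=1}^{90} X_i, where X_i = 1_{π(i) > i}.
For each fixed i, π(i) is uniform over {1, …, 90} (marginal of a uniform permutation), so P[π(i) > i] = (n − i)/n. Summing: Σ_{i=1}^{90} (n − i)/n = (0 + 1 + … + 89)/90 = 90(90 − 1)/(2·90) = (90 − 1)/2.
Hence E[X] = Σ_{i=1}^{90} (90 − i)/90 = 89/2 ≈ 44.500000.

E[X] = 89/2 = 44.500000.


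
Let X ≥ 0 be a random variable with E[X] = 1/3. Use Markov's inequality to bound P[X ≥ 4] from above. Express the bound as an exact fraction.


μ = E[X] = 1/3, a = 4.
Markov: P[X ≥ 4] ≤ μ/a = (1/3)/4 = 1/12.
Numerically: ≈ 0.083.
(Since a = 4 > μ = 0.333, the bound 1/12 is < 1 and informative.)

P[X ≥ 4] ≤ 1/12 ≈ 0.083.


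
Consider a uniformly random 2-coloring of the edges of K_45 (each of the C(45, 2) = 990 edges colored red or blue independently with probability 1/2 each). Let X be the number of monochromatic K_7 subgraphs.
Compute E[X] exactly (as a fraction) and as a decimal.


Let X = Σ_S X_S over the C(45, 7) = 45379620 subsets S of size 7, where X_S = 1 if the K_7 on S is monochromatic.
For a fixed S, the K_7 on S has C(7, 2) = 21 edges. P[all 21 edges red] = (1/2)^21, and likewise for blue, so P[monochromatic] = 2·(1/2)^21 = 2^{1 − 21} = 1/1048576.
Summing: E[X] = C(45, 7) · 2^{1 − 21} = 45379620 · 1/1048576 = 11344905/262144.
Numerically: E[X] ≈ 43.2774.

E[X] = C(45,7)·2^(1−C(7,2)) = 11344905/262144 ≈ 43.2774.


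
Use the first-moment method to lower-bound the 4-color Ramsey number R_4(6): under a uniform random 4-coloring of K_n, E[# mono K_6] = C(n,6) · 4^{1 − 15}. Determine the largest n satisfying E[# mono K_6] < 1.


We need C(n, 6) · 4^{1 − 15} < 1, i.e. C(n, 6) < 4^{15 − 1} = 268435456.
Check values of n near the boundary:
  n = 73: C(73, 6) = 170230452; 170230452 < 268435456? YES
  n = 74: C(74, 6) = 185250786; 185250786 < 268435456? YES
  n = 75: C(75, 6) = 201359550; 201359550 < 268435456? YES
  n = 76: C(76, 6) = 218618940; 218618940 < 268435456? YES
  n = 77: C(77, 6) = 237093780; 237093780 < 268435456? YES
  n = 78: C(78, 6) = 256851595; 256851595 < 268435456? YES
  n = 79: C(79, 6) = 277962685; 277962685 < 268435456? NO
  n = 80: C(80, 6) = 300500200; 300500200 < 268435456? NO
The largest n with C(n, 6) < 268435456 is n = 78 (where E[X] = 256851595/268435456 ≈ 0.957). Hence R_4(6) > 78, i.e. R_4(6) ≥ 79.

Largest n = 78; hence R_4(6) > 78.


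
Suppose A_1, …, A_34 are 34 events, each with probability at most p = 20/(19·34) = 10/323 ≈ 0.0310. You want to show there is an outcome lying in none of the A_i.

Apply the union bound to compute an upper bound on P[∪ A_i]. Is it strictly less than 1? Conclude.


Union bound: P[∪_{i=1}^{34} A_i] ≤ Σ_i P[A_i] ≤ 34·p = 34·(10/323) = 20/19.
Numerically: 20/19 ≈ 1.0526.
Is 20/19 < 1? NO.
Since the bound 20/19 is ≥ 1, the union bound is uninformative here; it does NOT by itself certify existence.

34·p = 20/19 ≈ 1.0526; existence NOT certified by the union bound.


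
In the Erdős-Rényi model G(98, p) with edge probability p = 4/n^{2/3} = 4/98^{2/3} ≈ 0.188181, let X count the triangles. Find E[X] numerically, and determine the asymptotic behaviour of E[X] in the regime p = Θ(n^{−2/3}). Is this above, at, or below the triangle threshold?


Number of potential triangles: C(98, 3) = 152096.
Each occurs with probability p³ ≈ (0.188181)³ ≈ 6.66389005e-03.
By linearity: E[X] = C(98, 3)·p³ ≈ 152096 · 6.66389005e-03 ≈ 1013.551020.
Since α = 2/3 < 1, p = c/n^{2/3} ≫ 1/n is above the triangle threshold p ~ 1/n. Asymptotically E[X] ~ (c³/6)·n^{3(1−α)} = (4³/6)·n^{1} → ∞; triangles are abundant w.h.p.

E[X] ≈ 1013.551020; in regime p = Θ(1/n^{2/3}) E[X] diverges (above the triangle threshold p ~ 1/n).


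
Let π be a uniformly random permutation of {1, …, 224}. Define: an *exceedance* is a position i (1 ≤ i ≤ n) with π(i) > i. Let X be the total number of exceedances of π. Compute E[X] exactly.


Write X = Σ_{i=1}^{224} X_i, where X_i = 1_{π(i) > i}.
For each fixed i, π(i) is uniform over {1, …, 224} (marginal of a uniform permutation), so P[π(i) > i] = (n − i)/n. Summing: Σ_{i=1}^{224} (n − i)/n = (0 + 1 + … + 223)/224 = 224(224 − 1)/(2·224) = (224 − 1)/2.
Hence E[X] = Σ_{i=1}^{224} (224 − i)/224 = 223/2 ≈ 111.500000.

E[X] = 223/2 = 111.500000.


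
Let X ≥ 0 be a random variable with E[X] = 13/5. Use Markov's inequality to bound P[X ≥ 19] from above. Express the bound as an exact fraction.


μ = E[X] = 13/5, a = 19.
Markov: P[X ≥ 19] ≤ μ/a = (13/5)/19 = 13/95.
Numerically: ≈ 0.136842.
(Since a = 19 > μ = 2.600000, the bound 13/95 is < 1 and informative.)

P[X ≥ 19] ≤ 13/95 ≈ 0.136842.


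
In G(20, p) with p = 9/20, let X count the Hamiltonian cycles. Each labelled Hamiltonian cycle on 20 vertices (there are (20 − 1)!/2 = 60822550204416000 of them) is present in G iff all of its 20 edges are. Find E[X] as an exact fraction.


K_20 has (20 − 1)!/2 = 60822550204416000 labelled Hamiltonian cycles.
For each such Hamiltonian cycle H, let X_H = 1 if all 20 edges of H are present in G. Then P[X_H = 1] = p^{20} = (9/20)^{20} = 12157665459056928801/104857600000000000000000000.
By linearity of expectation: E[X] = Σ_H E[X_H] = 60822550204416000 · p^{20} = 60822550204416000 · 12157665459056928801/104857600000000000000000000 = 180532279724605553545860280221/25600000000000000000.
Numerically: E[X] ≈ 7.052e+09.

E[X] = 60822550204416000 · (9/20)^{20} = 180532279724605553545860280221/25600000000000000000 ≈ 7.052e+09.


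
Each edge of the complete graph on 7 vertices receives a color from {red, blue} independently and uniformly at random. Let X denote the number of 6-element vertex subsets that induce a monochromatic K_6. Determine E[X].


Let X = Σ_S X_S over the C(7, 6) = 7 subsets S of size 6, where X_S = 1 if the K_6 on S is monochromatic.
For a fixed S, the K_6 on S has C(6, 2) = 15 edges. P[all 15 edges red] = (1/2)^15, and likewise for blue, so P[monochromatic] = 2·(1/2)^15 = 2^{1 − 15} = 1/16384.
Summing: E[X] = C(7, 6) · 2^{1 − 15} = 7 · 1/16384 = 7/16384.
Numerically: E[X] ≈ 0.00043.

E[X] = C(7,6)·2^(1−C(6,2)) = 7/16384 ≈ 0.00043.


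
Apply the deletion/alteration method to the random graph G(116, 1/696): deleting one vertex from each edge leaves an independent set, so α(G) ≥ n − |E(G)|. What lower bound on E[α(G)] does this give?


E[|E(G)|] = C(116, 2)·p = 6670 · (1/696) = 115/12.
E[α(G)] ≥ n − E[|E(G)|] = 116 − 115/12 = 1277/12.
Numerically: ≈ 106.4167.
(This is only a lower bound; the true E[α(G)] may be larger.)

E[α(G)] ≥ 1277/12 ≈ 106.4167.


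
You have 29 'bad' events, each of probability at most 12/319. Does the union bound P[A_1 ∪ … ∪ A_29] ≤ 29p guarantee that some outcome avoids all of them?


Union bound: P[∪_{i=1}^{29} A_i] ≤ Σ_i P[A_i] ≤ 29·p = 29·(12/319) = 12/11.
Numerically: 12/11 ≈ 1.0909091.
Is 12/11 < 1? NO.
Since the bound 12/11 is ≥ 1, the union bound is uninformative here; it does NOT by itself certify existence.

29·p = 12/11 ≈ 1.0909091; existence NOT certified by the union bound.


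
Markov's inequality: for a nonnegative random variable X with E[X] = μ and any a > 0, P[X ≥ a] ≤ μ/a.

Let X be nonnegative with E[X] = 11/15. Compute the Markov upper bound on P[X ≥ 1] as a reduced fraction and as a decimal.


μ = E[X] = 11/15, a = 1.
Markov: P[X ≥ 1] ≤ μ/a = (11/15)/1 = 11/15.
Numerically: ≈ 0.733.
(Since a = 1 > μ = 0.733, the bound 11/15 is < 1 and informative.)

P[X ≥ 1] ≤ 11/15 ≈ 0.733.


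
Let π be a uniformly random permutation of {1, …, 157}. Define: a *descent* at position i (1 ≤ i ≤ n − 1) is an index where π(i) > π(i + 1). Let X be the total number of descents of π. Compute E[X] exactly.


Write X = Σ X_I over i = 1, …, 156, with X_I the indicator of one descent.
There are 156 indicators.
For each fixed i, the pair (π(i), π(i+1)) is a uniformly random ordered pair of distinct values from {1, …, 157}; by symmetry P[π(i) > π(i+1)] = 1/2.
By linearity: E[X] = 156 · (1/2) = (157 − 1) · (1/2) = 78 ≈ 78.000.

E[X] = 78 = 78.000.


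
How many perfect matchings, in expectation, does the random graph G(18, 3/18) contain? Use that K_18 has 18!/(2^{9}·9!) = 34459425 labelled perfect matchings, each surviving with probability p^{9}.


K_18 has 18!/(2^{9}·9!) = 34459425 labelled perfect matchings.
For each such perfect matching H, let X_H = 1 if all 9 edges of H are present in G. Then P[X_H = 1] = p^{9} = (1/6)^{9} = 1/10077696.
Summing the indicators: E[X] = Σ_H E[X_H] = 34459425 · p^{9} = 34459425 · 1/10077696 = 425425/124416.
Numerically: E[X] ≈ 3.42.

E[X] = 34459425 · (1/6)^{9} = 425425/124416 ≈ 3.42.


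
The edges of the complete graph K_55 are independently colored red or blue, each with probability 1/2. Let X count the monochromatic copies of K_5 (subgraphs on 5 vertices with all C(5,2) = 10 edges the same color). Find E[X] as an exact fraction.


Let X = Σ_S X_S over the C(55, 5) = 3478761 subsets S of size 5, where X_S = 1 if the K_5 on S is monochromatic.
For a fixed S, the K_5 on S has C(5, 2) = 10 edges. P[all 10 edges red] = (1/2)^10, and likewise for blue, so P[monochromatic] = 2·(1/2)^10 = 2^{1 − 10} = 1/512.
Summing: E[X] = C(55, 5) · 2^{1 − 10} = 3478761 · 1/512 = 3478761/512.
Numerically: E[X] ≈ 6794.455078.

E[X] = C(55,5)·2^(1−C(5,2)) = 3478761/512 ≈ 6794.455078.


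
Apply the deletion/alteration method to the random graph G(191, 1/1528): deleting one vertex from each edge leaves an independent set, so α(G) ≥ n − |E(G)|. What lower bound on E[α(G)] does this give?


E[|E(G)|] = C(191, 2)·p = 18145 · (1/1528) = 95/8.
E[α(G)] ≥ n − E[|E(G)|] = 191 − 95/8 = 1433/8.
Numerically: ≈ 179.125000.
(This is only a lower bound; the true E[α(G)] may be larger.)

E[α(G)] ≥ 1433/8 ≈ 179.125000.


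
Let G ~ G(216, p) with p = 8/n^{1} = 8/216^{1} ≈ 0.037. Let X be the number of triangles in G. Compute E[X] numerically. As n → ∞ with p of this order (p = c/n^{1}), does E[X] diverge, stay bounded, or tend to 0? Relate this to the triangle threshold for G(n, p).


Number of potential triangles: C(216, 3) = 1656360.
Each occurs with probability p³ ≈ (0.037)³ ≈ 5.08053e-05.
By linearity: E[X] = C(216, 3)·p³ ≈ 1656360 · 5.08053e-05 ≈ 84.152.
Here α = 1, so p = 8/n is exactly at the triangle threshold p ~ 1/n. Asymptotically E[X] → c³/6 = 8³/6 = 256/3 ≈ 85.333, a bounded constant. In this regime the triangle count is asymptotically Poisson(c³/6).

E[X] ≈ 84.152; in regime p = Θ(1/n^{1}) E[X] stays bounded (at the triangle threshold p ~ 1/n).


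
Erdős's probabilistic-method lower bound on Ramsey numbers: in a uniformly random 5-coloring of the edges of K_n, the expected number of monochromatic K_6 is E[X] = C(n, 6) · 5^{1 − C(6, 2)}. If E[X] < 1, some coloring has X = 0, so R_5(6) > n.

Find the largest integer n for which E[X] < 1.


We need C(n, 6) · 5^{1 − 15} < 1, i.e. C(n, 6) < 5^{15 − 1} = 6103515625.
Check values of n near the boundary:
  n = 127: C(127, 6) = 5169379425; 5169379425 < 6103515625? YES
  n = 128: C(128, 6) = 5423611200; 5423611200 < 6103515625? YES
  n = 129: C(129, 6) = 5688177600; 5688177600 < 6103515625? YES
  n = 130: C(130, 6) = 5963412000; 5963412000 < 6103515625? YES
  n = 131: C(131, 6) = 6249655776; 6249655776 < 6103515625? NO
  n = 132: C(132, 6) = 6547258432; 6547258432 < 6103515625? NO
  n = 133: C(133, 6) = 6856577728; 6856577728 < 6103515625? NO
The largest n with C(n, 6) < 6103515625 is n = 130 (where E[X] = 47707296/48828125 ≈ 0.977045). Hence R_5(6) > 130, i.e. R_5(6) ≥ 131.

Largest n = 130; hence R_5(6) > 130.


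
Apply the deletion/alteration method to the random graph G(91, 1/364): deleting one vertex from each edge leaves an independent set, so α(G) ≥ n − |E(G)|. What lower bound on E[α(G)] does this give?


E[|E(G)|] = C(91, 2)·p = 4095 · (1/364) = 45/4.
E[α(G)] ≥ n − E[|E(G)|] = 91 − 45/4 = 319/4.
Numerically: ≈ 79.7500.
(This is only a lower bound; the true E[α(G)] may be larger.)

E[α(G)] ≥ 319/4 ≈ 79.7500.


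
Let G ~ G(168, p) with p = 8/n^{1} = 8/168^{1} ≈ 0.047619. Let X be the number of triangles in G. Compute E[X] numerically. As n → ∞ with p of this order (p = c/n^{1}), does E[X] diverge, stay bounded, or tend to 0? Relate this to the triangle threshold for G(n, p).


Number of potential triangles: C(168, 3) = 776216.
Each occurs with probability p³ ≈ (0.047619)³ ≈ 1.0797970e-04.
By linearity: E[X] = C(168, 3)·p³ ≈ 776216 · 1.0797970e-04 ≈ 83.81557.
Here α = 1, so p = 8/n is exactly at the triangle threshold p ~ 1/n. Asymptotically E[X] → c³/6 = 8³/6 = 256/3 ≈ 85.33333, a bounded constant. In this regime the triangle count is asymptotically Poisson(c³/6).

E[X] ≈ 83.81557; in regime p = Θ(1/n^{1}) E[X] stays bounded (at the triangle threshold p ~ 1/n).


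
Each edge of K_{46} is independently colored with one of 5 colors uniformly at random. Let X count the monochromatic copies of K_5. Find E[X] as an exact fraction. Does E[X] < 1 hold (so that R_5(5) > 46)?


E[X] = C(46, 5) · 5^{1 − 10} = 1370754 · 5^{−9} = 1370754/1953125.
As a reduced fraction: E[X] = 1370754/1953125 ≈ 0.7018260.
Is E[X] < 1? YES.
Since E[X] < 1, there exists a 5-coloring of K_{46} with no monochromatic K_5; hence R_5(5) > 46.

E[X] = 1370754/1953125 ≈ 0.7018260; E[X] < 1, so R_5(5) > 46.


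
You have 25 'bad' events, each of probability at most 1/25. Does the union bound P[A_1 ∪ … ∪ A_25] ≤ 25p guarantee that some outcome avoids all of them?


Union bound: P[∪_{i=1}^{25} A_i] ≤ Σ_i P[A_i] ≤ 25·p = 25·(1/25) = 1.
Numerically: 1 ≈ 1.000.
Is 1 < 1? NO.
Since the bound 1 is ≥ 1, the union bound is uninformative here; it does NOT by itself certify existence.

25·p = 1 ≈ 1.000; existence NOT certified by the union bound.


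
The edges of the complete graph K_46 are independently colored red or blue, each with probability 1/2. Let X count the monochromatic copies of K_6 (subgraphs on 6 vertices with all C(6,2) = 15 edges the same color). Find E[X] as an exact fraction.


Let X = Σ_S X_S over the C(46, 6) = 9366819 subsets S of size 6, where X_S = 1 if the K_6 on S is monochromatic.
For a fixed S, the K_6 on S has C(6, 2) = 15 edges. P[all 15 edges red] = (1/2)^15, and likewise for blue, so P[monochromatic] = 2·(1/2)^15 = 2^{1 − 15} = 1/16384.
By linearity: E[X] = C(46, 6) · 2^{1 − 15} = 9366819 · 1/16384 = 9366819/16384.
Numerically: E[X] ≈ 571.705261.

E[X] = C(46,6)·2^(1−C(6,2)) = 9366819/16384 ≈ 571.705261.


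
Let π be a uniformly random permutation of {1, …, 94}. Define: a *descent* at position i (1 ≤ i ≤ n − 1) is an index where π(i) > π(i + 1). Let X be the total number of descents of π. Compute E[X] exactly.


Write X = Σ X_I over i = 1, …, 93, with X_I the indicator of one descent.
There are 93 indicators.
For each fixed i, the pair (π(i), π(i+1)) is a uniformly random ordered pair of distinct values from {1, …, 94}; by symmetry P[π(i) > π(i+1)] = 1/2.
By linearity: E[X] = 93 · (1/2) = (94 − 1) · (1/2) = 93/2 ≈ 46.50000.

E[X] = 93/2 = 46.50000.


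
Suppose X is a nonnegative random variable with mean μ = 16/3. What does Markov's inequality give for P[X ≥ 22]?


μ = E[X] = 16/3, a = 22.
Markov: P[X ≥ 22] ≤ μ/a = (16/3)/22 = 8/33.
Numerically: ≈ 0.24242.
(Since a = 22 > μ = 5.33333, the bound 8/33 is < 1 and informative.)

P[X ≥ 22] ≤ 8/33 ≈ 0.24242.


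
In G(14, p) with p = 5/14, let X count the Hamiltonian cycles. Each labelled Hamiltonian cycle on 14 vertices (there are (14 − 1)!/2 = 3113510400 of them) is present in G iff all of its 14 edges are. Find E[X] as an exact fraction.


K_14 has (14 − 1)!/2 = 3113510400 labelled Hamiltonian cycles.
For each such Hamiltonian cycle H, let X_H = 1 if all 14 edges of H are present in G. Then P[X_H = 1] = p^{14} = (5/14)^{14} = 6103515625/11112006825558016.
By linearity of expectation: E[X] = Σ_H E[X_H] = 3113510400 · p^{14} = 3113510400 · 6103515625/11112006825558016 = 5302276611328125/3100448333024.
Numerically: E[X] ≈ 1710.

E[X] = 3113510400 · (5/14)^{14} = 5302276611328125/3100448333024 ≈ 1710.


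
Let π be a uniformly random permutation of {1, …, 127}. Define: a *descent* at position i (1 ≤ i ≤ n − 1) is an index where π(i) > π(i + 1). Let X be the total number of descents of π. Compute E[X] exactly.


Write X = Σ X_I over i = 1, …, 126, with X_I the indicator of one descent.
There are 126 indicators.
For each fixed i, the pair (π(i), π(i+1)) is a uniformly random ordered pair of distinct values from {1, …, 127}; by symmetry P[π(i) > π(i+1)] = 1/2.
By linearity: E[X] = 126 · (1/2) = (127 − 1) · (1/2) = 63 ≈ 63.000.

E[X] = 63 = 63.000.


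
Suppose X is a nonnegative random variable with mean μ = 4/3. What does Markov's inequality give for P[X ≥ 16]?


μ = E[X] = 4/3, a = 16.
Markov: P[X ≥ 16] ≤ μ/a = (4/3)/16 = 1/12.
Numerically: ≈ 0.083.
(Since a = 16 > μ = 1.333, the bound 1/12 is < 1 and informative.)

P[X ≥ 16] ≤ 1/12 ≈ 0.083.


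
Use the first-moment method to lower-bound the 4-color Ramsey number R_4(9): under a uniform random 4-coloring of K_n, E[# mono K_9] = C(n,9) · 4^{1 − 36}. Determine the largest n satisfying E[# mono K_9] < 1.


We need C(n, 9) · 4^{1 − 36} < 1, i.e. C(n, 9) < 4^{36 − 1} = 1180591620717411303424.
Check values of n near the boundary:
  n = 912: C(912, 9) = 1156095740032081475120; 1156095740032081475120 < 1180591620717411303424? YES
  n = 913: C(913, 9) = 1167605542753639808390; 1167605542753639808390 < 1180591620717411303424? YES
  n = 914: C(914, 9) = 1179217089587653905932; 1179217089587653905932 < 1180591620717411303424? YES
  n = 915: C(915, 9) = 1190931166636537885130; 1190931166636537885130 < 1180591620717411303424? NO
  n = 916: C(916, 9) = 1202748565202942340440; 1202748565202942340440 < 1180591620717411303424? NO
The largest n with C(n, 9) < 1180591620717411303424 is n = 914 (where E[X] = 294804272396913476483/295147905179352825856 ≈ 0.99884). Hence R_4(9) > 914, i.e. R_4(9) ≥ 915.

Largest n = 914; hence R_4(9) > 914.


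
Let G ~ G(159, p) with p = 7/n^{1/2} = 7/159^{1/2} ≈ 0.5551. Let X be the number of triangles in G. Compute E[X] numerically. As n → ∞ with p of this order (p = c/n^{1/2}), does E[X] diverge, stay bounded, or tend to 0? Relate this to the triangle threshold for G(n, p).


Number of potential triangles: C(159, 3) = 657359.
Each occurs with probability p³ ≈ (0.5551)³ ≈ 1.710797e-01.
By linearity: E[X] = C(159, 3)·p³ ≈ 657359 · 1.710797e-01 ≈ 112460.7685.
Since α = 1/2 < 1, p = c/n^{1/2} ≫ 1/n is above the triangle threshold p ~ 1/n. Asymptotically E[X] ~ (c³/6)·n^{3(1−α)} = (7³/6)·n^{1.5} → ∞; triangles are abundant w.h.p.

E[X] ≈ 112460.7685; in regime p = Θ(1/n^{1/2}) E[X] diverges (above the triangle threshold p ~ 1/n).


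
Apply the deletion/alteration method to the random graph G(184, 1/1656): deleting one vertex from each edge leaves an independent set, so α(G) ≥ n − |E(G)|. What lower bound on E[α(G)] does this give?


E[|E(G)|] = C(184, 2)·p = 16836 · (1/1656) = 61/6.
E[α(G)] ≥ n − E[|E(G)|] = 184 − 61/6 = 1043/6.
Numerically: ≈ 173.83333.
(This is only a lower bound; the true E[α(G)] may be larger.)

E[α(G)] ≥ 1043/6 ≈ 173.83333.


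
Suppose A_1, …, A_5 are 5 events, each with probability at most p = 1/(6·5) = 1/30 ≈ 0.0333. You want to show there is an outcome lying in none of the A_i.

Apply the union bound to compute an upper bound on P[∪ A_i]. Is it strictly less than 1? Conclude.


Union bound: P[∪_{i=1}^{5} A_i] ≤ Σ_i P[A_i] ≤ 5·p = 5·(1/30) = 1/6.
Numerically: 1/6 ≈ 0.1667.
Is 1/6 < 1? YES.
Since P[∪ A_i] ≤ 1/6 < 1, the complement has P[∩ A_i^c] ≥ 1 − 1/6 = 5/6 > 0, so some outcome avoids every A_i.

5·p = 1/6 ≈ 0.1667; existence CERTIFIED by the union bound.


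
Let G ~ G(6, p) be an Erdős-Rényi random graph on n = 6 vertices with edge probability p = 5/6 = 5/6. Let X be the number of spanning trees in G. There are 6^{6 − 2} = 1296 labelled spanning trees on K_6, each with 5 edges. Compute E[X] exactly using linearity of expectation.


K_6 has 6^{6 − 2} = 1296 labelled spanning trees.
For each such spanning tree H, let X_H = 1 if all 5 edges of H are present in G. Then P[X_H = 1] = p^{5} = (5/6)^{5} = 3125/7776.
By linearity: E[X] = Σ_H E[X_H] = 1296 · p^{5} = 1296 · 3125/7776 = 3125/6.
Numerically: E[X] ≈ 521.

E[X] = 1296 · (5/6)^{5} = 3125/6 ≈ 521.


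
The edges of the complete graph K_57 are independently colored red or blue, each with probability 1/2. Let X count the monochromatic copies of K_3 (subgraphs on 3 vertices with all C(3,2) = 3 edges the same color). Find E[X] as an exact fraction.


Let X = Σ_S X_S over the C(57, 3) = 29260 subsets S of size 3, where X_S = 1 if the K_3 on S is monochromatic.
For a fixed S, the K_3 on S has C(3, 2) = 3 edges. P[all 3 edges red] = (1/2)^3, and likewise for blue, so P[monochromatic] = 2·(1/2)^3 = 2^{1 − 3} = 1/4.
By linearity: E[X] = C(57, 3) · 2^{1 − 3} = 29260 · 1/4 = 7315.
Numerically: E[X] ≈ 7315.000.

E[X] = C(57,3)·2^(1−C(3,2)) = 7315 ≈ 7315.000.


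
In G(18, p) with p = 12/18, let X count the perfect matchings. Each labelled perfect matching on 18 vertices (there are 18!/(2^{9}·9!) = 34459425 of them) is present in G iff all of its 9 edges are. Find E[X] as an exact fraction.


K_18 has 18!/(2^{9}·9!) = 34459425 labelled perfect matchings.
For each such perfect matching H, let X_H = 1 if all 9 edges of H are present in G. Then P[X_H = 1] = p^{9} = (2/3)^{9} = 512/19683.
By linearity of expectation: E[X] = Σ_H E[X_H] = 34459425 · p^{9} = 34459425 · 512/19683 = 217817600/243.
Numerically: E[X] ≈ 896369.

E[X] = 34459425 · (2/3)^{9} = 217817600/243 ≈ 896369.


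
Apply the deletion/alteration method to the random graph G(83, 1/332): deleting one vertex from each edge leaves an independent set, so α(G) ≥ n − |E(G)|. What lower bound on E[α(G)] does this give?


E[|E(G)|] = C(83, 2)·p = 3403 · (1/332) = 41/4.
E[α(G)] ≥ n − E[|E(G)|] = 83 − 41/4 = 291/4.
Numerically: ≈ 72.75000.
(This is only a lower bound; the true E[α(G)] may be larger.)

E[α(G)] ≥ 291/4 ≈ 72.75000.


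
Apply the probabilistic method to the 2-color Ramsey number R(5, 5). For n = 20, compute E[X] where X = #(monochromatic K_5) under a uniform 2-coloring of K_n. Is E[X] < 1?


E[X] = C(20, 5) · 2^{1 − 10} = 15504 · 2^{−9} = 15504/512.
As a reduced fraction: E[X] = 969/32 ≈ 30.281250.
Is E[X] < 1? NO.
Since E[X] ≥ 1, the first-moment bound is inconclusive at n = 20; it does NOT by itself certify R(5, 5) > 20.

E[X] = 969/32 ≈ 30.281250; E[X] ≥ 1; first-moment method inconclusive here.


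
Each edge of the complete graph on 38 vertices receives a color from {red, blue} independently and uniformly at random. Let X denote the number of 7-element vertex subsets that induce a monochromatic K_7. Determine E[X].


Let X = Σ_S X_S over the C(38, 7) = 12620256 subsets S of size 7, where X_S = 1 if the K_7 on S is monochromatic.
For a fixed S, the K_7 on S has C(7, 2) = 21 edges. P[all 21 edges red] = (1/2)^21, and likewise for blue, so P[monochromatic] = 2·(1/2)^21 = 2^{1 − 21} = 1/1048576.
Summing: E[X] = C(38, 7) · 2^{1 − 21} = 12620256 · 1/1048576 = 394383/32768.
Numerically: E[X] ≈ 12.0356.

E[X] = C(38,7)·2^(1−C(7,2)) = 394383/32768 ≈ 12.0356.


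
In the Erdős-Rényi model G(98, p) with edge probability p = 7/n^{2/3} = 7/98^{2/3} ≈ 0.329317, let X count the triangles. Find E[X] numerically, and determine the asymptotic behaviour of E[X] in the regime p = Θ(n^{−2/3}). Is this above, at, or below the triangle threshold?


Number of potential triangles: C(98, 3) = 152096.
Each occurs with probability p³ ≈ (0.329317)³ ≈ 3.57142857e-02.
By linearity: E[X] = C(98, 3)·p³ ≈ 152096 · 3.57142857e-02 ≈ 5432.000000.
Since α = 2/3 < 1, p = c/n^{2/3} ≫ 1/n is above the triangle threshold p ~ 1/n. Asymptotically E[X] ~ (c³/6)·n^{3(1−α)} = (7³/6)·n^{1} → ∞; triangles are abundant w.h.p.

E[X] ≈ 5432.000000; in regime p = Θ(1/n^{2/3}) E[X] diverges (above the triangle threshold p ~ 1/n).


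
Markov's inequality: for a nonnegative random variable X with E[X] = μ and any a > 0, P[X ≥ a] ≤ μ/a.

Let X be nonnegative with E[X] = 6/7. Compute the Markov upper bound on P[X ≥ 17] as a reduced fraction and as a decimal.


μ = E[X] = 6/7, a = 17.
Markov: P[X ≥ 17] ≤ μ/a = (6/7)/17 = 6/119.
Numerically: ≈ 0.050420.
(Since a = 17 > μ = 0.857143, the bound 6/119 is < 1 and informative.)

P[X ≥ 17] ≤ 6/119 ≈ 0.050420.


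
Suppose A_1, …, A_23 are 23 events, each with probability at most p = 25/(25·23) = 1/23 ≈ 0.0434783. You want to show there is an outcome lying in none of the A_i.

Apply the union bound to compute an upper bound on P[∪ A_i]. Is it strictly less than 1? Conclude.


Union bound: P[∪_{i=1}^{23} A_i] ≤ Σ_i P[A_i] ≤ 23·p = 23·(1/23) = 1.
Numerically: 1 ≈ 1.0000000.
Is 1 < 1? NO.
Since the bound 1 is ≥ 1, the union bound is uninformative here; it does NOT by itself certify existence.

23·p = 1 ≈ 1.0000000; existence NOT certified by the union bound.


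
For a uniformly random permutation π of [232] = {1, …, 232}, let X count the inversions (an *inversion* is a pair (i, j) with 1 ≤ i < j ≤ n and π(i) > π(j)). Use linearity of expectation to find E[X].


Write X = Σ X_I over the C(232, 2) = 26796 pairs i < j, with X_I the indicator of one inversion.
There are 26796 indicators.
For each fixed pair i < j, the values π(i) and π(j) are two distinct elements of {1, …, 232} in uniformly random order; by symmetry P[π(i) > π(j)] = 1/2.
By linearity: E[X] = 26796 · (1/2) = C(232, 2) · (1/2) = 26796/2 = 13398 ≈ 13398.000.

E[X] = 13398 = 13398.000.


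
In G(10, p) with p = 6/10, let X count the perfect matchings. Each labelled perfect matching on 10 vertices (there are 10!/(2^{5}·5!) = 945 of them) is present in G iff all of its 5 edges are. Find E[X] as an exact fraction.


K_10 has 10!/(2^{5}·5!) = 945 labelled perfect matchings.
For each such perfect matching H, let X_H = 1 if all 5 edges of H are present in G. Then P[X_H = 1] = p^{5} = (3/5)^{5} = 243/3125.
By linearity: E[X] = Σ_H E[X_H] = 945 · p^{5} = 945 · 243/3125 = 45927/625.
Numerically: E[X] ≈ 73.4832.

E[X] = 945 · (3/5)^{5} = 45927/625 ≈ 73.4832.


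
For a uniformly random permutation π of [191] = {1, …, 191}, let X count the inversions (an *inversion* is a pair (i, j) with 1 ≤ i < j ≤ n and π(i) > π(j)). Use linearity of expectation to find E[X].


Write X = Σ X_I over the C(191, 2) = 18145 pairs i < j, with X_I the indicator of one inversion.
There are 18145 indicators.
For each fixed pair i < j, the values π(i) and π(j) are two distinct elements of {1, …, 191} in uniformly random order; by symmetry P[π(i) > π(j)] = 1/2.
By linearity: E[X] = 18145 · (1/2) = C(191, 2) · (1/2) = 18145/2 = 18145/2 ≈ 9072.500000.

E[X] = 18145/2 = 9072.500000.


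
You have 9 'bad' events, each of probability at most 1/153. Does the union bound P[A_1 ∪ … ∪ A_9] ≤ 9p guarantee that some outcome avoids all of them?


Union bound: P[∪_{i=1}^{9} A_i] ≤ Σ_i P[A_i] ≤ 9·p = 9·(1/153) = 1/17.
Numerically: 1/17 ≈ 0.0588235.
Is 1/17 < 1? YES.
Since P[∪ A_i] ≤ 1/17 < 1, the complement has P[∩ A_i^c] ≥ 1 − 1/17 = 16/17 > 0, so some outcome avoids every A_i.

9·p = 1/17 ≈ 0.0588235; existence CERTIFIED by the union bound.


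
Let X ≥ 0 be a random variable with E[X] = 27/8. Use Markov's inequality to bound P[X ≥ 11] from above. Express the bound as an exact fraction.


μ = E[X] = 27/8, a = 11.
Markov: P[X ≥ 11] ≤ μ/a = (27/8)/11 = 27/88.
Numerically: ≈ 0.3068.
(Since a = 11 > μ = 3.3750, the bound 27/88 is < 1 and informative.)

P[X ≥ 11] ≤ 27/88 ≈ 0.3068.


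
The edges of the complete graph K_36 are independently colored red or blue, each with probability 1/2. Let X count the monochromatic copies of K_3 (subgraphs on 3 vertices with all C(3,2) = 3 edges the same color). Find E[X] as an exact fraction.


Let X = Σ_S X_S over the C(36, 3) = 7140 subsets S of size 3, where X_S = 1 if the K_3 on S is monochromatic.
For a fixed S, the K_3 on S has C(3, 2) = 3 edges. P[all 3 edges red] = (1/2)^3, and likewise for blue, so P[monochromatic] = 2·(1/2)^3 = 2^{1 − 3} = 1/4.
By linearity: E[X] = C(36, 3) · 2^{1 − 3} = 7140 · 1/4 = 1785.
Numerically: E[X] ≈ 1785.000.

E[X] = C(36,3)·2^(1−C(3,2)) = 1785 ≈ 1785.000.


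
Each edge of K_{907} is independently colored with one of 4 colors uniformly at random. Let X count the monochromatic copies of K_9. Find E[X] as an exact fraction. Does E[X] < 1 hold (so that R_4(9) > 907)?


E[X] = C(907, 9) · 4^{1 − 36} = 1100045734961417331175 · 4^{−35} = 1100045734961417331175/1180591620717411303424.
As a reduced fraction: E[X] = 1100045734961417331175/1180591620717411303424 ≈ 0.93177.
Is E[X] < 1? YES.
Since E[X] < 1, there exists a 4-coloring of K_{907} with no monochromatic K_9; hence R_4(9) > 907.

E[X] = 1100045734961417331175/1180591620717411303424 ≈ 0.93177; E[X] < 1, so R_4(9) > 907.


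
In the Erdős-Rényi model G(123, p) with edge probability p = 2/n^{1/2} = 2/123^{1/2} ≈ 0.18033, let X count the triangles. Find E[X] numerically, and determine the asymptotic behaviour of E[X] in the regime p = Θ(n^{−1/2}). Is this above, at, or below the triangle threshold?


Number of potential triangles: C(123, 3) = 302621.
Each occurs with probability p³ ≈ (0.18033)³ ≈ 5.8645179e-03.
By linearity: E[X] = C(123, 3)·p³ ≈ 302621 · 5.8645179e-03 ≈ 1774.72629.
Since α = 1/2 < 1, p = c/n^{1/2} ≫ 1/n is above the triangle threshold p ~ 1/n. Asymptotically E[X] ~ (c³/6)·n^{3(1−α)} = (2³/6)·n^{1.5} → ∞; triangles are abundant w.h.p.

E[X] ≈ 1774.72629; in regime p = Θ(1/n^{1/2}) E[X] diverges (above the triangle threshold p ~ 1/n).


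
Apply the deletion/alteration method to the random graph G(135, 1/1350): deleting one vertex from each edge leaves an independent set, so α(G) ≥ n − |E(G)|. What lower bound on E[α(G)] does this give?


E[|E(G)|] = C(135, 2)·p = 9045 · (1/1350) = 67/10.
E[α(G)] ≥ n − E[|E(G)|] = 135 − 67/10 = 1283/10.
Numerically: ≈ 128.300000.
(This is only a lower bound; the true E[α(G)] may be larger.)

E[α(G)] ≥ 1283/10 ≈ 128.300000.


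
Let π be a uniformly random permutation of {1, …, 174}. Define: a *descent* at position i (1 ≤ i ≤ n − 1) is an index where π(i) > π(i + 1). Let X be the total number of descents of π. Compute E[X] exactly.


Write X = Σ X_I over i = 1, …, 173, with X_I the indicator of one descent.
There are 173 indicators.
For each fixed i, the pair (π(i), π(i+1)) is a uniformly random ordered pair of distinct values from {1, …, 174}; by symmetry P[π(i) > π(i+1)] = 1/2.
By linearity: E[X] = 173 · (1/2) = (174 − 1) · (1/2) = 173/2 ≈ 86.500.

E[X] = 173/2 = 86.500.


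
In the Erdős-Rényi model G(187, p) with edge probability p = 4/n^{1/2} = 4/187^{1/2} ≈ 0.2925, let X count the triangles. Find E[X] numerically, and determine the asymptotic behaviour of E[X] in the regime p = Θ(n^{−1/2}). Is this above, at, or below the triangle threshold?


Number of potential triangles: C(187, 3) = 1072445.
Each occurs with probability p³ ≈ (0.2925)³ ≈ 2.502751e-02.
By linearity: E[X] = C(187, 3)·p³ ≈ 1072445 · 2.502751e-02 ≈ 26840.6231.
Since α = 1/2 < 1, p = c/n^{1/2} ≫ 1/n is above the triangle threshold p ~ 1/n. Asymptotically E[X] ~ (c³/6)·n^{3(1−α)} = (4³/6)·n^{1.5} → ∞; triangles are abundant w.h.p.

E[X] ≈ 26840.6231; in regime p = Θ(1/n^{1/2}) E[X] diverges (above the triangle threshold p ~ 1/n).
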